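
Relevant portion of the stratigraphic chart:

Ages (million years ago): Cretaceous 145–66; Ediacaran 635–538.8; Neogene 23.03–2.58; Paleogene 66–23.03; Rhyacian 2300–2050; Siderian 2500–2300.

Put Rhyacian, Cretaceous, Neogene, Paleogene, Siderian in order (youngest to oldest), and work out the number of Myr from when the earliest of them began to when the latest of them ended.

Neogene → Paleogene → Cretaceous → Rhyacian → Siderian; total span 2497.42 Myr

Start ages (Ma): Siderian 2500, Rhyacian 2300, Cretaceous 145, Paleogene 66, Neogene 23.03.
Ordered youngest to oldest: Neogene, Paleogene, Cretaceous, Rhyacian, Siderian.
Span = 2500 − 2.58 = 2497.42 Myr.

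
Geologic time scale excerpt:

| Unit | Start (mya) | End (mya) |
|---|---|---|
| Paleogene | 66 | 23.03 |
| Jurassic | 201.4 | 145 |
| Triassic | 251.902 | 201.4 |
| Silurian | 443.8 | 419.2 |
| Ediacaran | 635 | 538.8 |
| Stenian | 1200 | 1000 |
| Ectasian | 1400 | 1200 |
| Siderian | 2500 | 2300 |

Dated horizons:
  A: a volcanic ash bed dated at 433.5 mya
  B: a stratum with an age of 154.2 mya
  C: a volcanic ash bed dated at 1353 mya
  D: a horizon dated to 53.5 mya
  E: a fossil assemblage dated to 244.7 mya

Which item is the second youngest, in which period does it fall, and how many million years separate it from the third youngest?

Sorted youngest-first by Ma: D (53.5), B (154.2), E (244.7), A (433.5), C (1353).
The second youngest is B at 154.2 Ma, which lies in 201.4–145 Ma: the Jurassic.
The third youngest is E at 244.7 Ma; separation = |154.2 − 244.7| = 90.5 Myr.

B, in the Jurassic; 90.5 million years to E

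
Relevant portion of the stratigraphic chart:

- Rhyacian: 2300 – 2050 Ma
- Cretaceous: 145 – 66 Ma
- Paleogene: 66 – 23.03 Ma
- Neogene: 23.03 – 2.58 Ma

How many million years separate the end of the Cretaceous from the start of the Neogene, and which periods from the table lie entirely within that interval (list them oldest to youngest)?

42.97 million years; Paleogene

The Cretaceous closes at 66 Ma and the Neogene opens at 23.03 Ma, so the interval is 66 − 23.03 = 42.97 Myr.
A period fits inside if it starts at or after 66 Ma and ends at or before 23.03 Ma; oldest first that gives Paleogene.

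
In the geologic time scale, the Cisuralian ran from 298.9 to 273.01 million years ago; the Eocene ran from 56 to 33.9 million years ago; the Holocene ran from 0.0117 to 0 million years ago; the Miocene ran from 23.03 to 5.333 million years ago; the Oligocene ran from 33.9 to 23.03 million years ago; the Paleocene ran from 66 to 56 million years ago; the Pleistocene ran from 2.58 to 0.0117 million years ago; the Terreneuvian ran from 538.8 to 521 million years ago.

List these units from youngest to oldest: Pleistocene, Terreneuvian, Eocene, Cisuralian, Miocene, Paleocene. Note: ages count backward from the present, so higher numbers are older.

Sorting by start age (ascending Ma, since larger Ma = older): Pleistocene start 2.58, Miocene start 23.03, Eocene start 56, Paleocene start 66, Cisuralian start 298.9, Terreneuvian start 538.8.

Pleistocene, then Miocene, then Eocene, then Paleocene, then Cisuralian, then Terreneuvian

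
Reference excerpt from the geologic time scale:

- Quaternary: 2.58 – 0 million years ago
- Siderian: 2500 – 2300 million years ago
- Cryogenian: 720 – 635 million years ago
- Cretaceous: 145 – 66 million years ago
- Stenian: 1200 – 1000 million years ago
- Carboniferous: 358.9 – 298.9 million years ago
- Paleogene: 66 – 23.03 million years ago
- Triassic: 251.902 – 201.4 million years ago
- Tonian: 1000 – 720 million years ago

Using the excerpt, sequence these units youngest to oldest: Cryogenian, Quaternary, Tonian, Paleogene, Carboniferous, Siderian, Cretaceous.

Sorting by start age (ascending Ma, since larger Ma = older): Quaternary start 2.58, Paleogene start 66, Cretaceous start 145, Carboniferous start 358.9, Cryogenian start 720, Tonian start 1000, Siderian start 2500.

Quaternary, Paleogene, Cretaceous, Carboniferous, Cryogenian, Tonian, Siderian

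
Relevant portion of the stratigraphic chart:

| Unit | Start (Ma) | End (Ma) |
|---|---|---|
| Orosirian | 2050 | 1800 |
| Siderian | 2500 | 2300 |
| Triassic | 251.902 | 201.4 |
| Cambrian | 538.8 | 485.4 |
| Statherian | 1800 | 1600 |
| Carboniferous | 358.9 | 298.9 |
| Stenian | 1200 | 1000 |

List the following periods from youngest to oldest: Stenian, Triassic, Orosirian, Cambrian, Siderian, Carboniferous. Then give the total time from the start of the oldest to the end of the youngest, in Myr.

Start ages (Ma): Siderian 2500, Orosirian 2050, Stenian 1200, Cambrian 538.8, Carboniferous 358.9, Triassic 251.902.
Ordered youngest to oldest: Triassic, Carboniferous, Cambrian, Stenian, Orosirian, Siderian.
Span = 2500 − 201.4 = 2298.6 Myr.

Triassic, Carboniferous, Cambrian, Stenian, Orosirian, Siderian; total span 2298.6 Myr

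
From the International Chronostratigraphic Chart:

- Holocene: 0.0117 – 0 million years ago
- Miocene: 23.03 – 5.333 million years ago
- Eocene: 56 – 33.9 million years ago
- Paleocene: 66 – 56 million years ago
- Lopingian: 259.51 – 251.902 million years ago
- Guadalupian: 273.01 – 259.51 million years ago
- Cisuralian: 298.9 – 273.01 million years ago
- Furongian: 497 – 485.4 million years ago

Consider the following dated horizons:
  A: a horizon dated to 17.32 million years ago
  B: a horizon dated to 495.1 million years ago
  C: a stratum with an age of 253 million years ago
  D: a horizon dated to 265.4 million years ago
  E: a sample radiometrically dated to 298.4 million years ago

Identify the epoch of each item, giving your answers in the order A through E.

A — Miocene; B — Furongian; C — Lopingian; D — Guadalupian; E — Cisuralian

Match each age against the start–end ranges in the excerpt: A = 17.32 Ma → Miocene (23.03–5.333); B = 495.1 Ma → Furongian (497–485.4); C = 253 Ma → Lopingian (259.51–251.902); D = 265.4 Ma → Guadalupian (273.01–259.51); E = 298.4 Ma → Cisuralian (298.9–273.01).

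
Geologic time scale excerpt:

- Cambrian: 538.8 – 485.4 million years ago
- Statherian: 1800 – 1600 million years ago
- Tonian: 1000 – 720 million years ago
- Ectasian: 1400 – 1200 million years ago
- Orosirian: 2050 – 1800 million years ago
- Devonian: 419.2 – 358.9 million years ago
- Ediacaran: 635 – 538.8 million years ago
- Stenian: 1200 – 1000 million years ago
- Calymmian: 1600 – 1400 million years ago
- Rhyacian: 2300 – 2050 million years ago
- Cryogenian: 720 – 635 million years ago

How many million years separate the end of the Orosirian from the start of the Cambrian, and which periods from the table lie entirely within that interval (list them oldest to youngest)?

The Orosirian closes at 1800 Ma and the Cambrian opens at 538.8 Ma, so the interval is 1800 − 538.8 = 1261.2 Myr.
A period fits inside if it starts at or after 1800 Ma and ends at or before 538.8 Ma; oldest first that gives Statherian, Calymmian, Ectasian, Stenian, Tonian, Cryogenian, Ediacaran.

1261.2 million years; Statherian, Calymmian, Ectasian, Stenian, Tonian, Cryogenian, Ediacaran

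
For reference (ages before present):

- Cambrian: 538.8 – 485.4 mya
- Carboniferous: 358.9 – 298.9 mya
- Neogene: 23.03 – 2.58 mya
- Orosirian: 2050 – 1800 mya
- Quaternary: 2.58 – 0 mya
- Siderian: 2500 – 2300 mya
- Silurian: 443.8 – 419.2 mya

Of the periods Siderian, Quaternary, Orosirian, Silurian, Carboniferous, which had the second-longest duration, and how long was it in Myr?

Siderian, 200 million years

Start − end for each: Siderian 2500 − 2300 = 200; Quaternary 2.58 − 0 = 2.58; Orosirian 2050 − 1800 = 250; Silurian 443.8 − 419.2 = 24.6; Carboniferous 358.9 − 298.9 = 60.
Ranking these from longest: Orosirian > Siderian > Carboniferous > Silurian > Quaternary.
Position 2 in that ranking is Siderian, which lasted 200 Myr.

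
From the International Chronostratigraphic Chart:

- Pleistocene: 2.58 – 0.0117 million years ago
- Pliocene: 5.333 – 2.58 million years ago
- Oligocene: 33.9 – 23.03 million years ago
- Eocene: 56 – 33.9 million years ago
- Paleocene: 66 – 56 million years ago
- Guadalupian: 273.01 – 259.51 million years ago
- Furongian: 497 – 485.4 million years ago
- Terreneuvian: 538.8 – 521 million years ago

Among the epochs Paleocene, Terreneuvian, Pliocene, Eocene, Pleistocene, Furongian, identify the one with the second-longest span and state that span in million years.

Terreneuvian, 17.8 million years

Durations: Paleocene 10; Terreneuvian 17.8; Pliocene 2.753; Eocene 22.1; Pleistocene 2.5683; Furongian 11.6 Myr.
Sorted longest-first: Eocene (22.1), Terreneuvian (17.8), Furongian (11.6), Paleocene (10), Pliocene (2.753), Pleistocene (2.5683).
The second longest is Terreneuvian at 17.8 Myr.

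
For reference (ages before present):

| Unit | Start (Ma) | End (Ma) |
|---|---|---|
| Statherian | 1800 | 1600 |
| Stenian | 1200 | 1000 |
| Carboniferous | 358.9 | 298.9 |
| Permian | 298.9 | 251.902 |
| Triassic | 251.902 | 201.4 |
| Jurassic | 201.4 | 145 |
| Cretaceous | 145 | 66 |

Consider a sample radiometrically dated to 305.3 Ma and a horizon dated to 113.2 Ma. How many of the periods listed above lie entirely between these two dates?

The older date is 305.3 Ma and the younger is 113.2 Ma.
Periods with start < 305.3 and end > 113.2 Ma: Permian (298.9–251.902), Triassic (251.902–201.4), Jurassic (201.4–145).
That is 3 complete periods.

3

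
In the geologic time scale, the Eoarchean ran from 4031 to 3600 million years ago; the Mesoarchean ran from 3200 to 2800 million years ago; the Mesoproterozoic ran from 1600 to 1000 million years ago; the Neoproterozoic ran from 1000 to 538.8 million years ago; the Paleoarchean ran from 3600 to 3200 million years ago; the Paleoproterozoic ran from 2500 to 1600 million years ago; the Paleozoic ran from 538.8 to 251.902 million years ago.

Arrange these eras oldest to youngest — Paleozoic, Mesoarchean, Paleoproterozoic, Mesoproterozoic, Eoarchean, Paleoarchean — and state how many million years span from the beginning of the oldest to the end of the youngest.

From the excerpt: Paleozoic 538.8–251.902; Mesoarchean 3200–2800; Paleoproterozoic 2500–1600; Mesoproterozoic 1600–1000; Eoarchean 4031–3600; Paleoarchean 3600–3200 (Ma).
Larger Ma is earlier, so the oldest is Eoarchean and the youngest is Paleozoic; oldest to youngest: Eoarchean, Paleoarchean, Mesoarchean, Paleoproterozoic, Mesoproterozoic, Paleozoic.
Oldest start 4031 minus youngest end 251.902 gives 3779.098 Myr overall.

Eoarchean → Paleoarchean → Mesoarchean → Paleoproterozoic → Mesoproterozoic → Paleozoic; total span 3779.098 Myr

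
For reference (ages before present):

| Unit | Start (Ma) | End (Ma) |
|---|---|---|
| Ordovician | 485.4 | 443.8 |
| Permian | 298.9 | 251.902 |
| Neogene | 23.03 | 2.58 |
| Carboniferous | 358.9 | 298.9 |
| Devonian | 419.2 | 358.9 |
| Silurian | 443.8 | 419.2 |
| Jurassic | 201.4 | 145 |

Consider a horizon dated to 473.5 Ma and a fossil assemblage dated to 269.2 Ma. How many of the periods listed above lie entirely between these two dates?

3

The older date is 473.5 Ma and the younger is 269.2 Ma.
Periods with start < 473.5 and end > 269.2 Ma: Silurian (443.8–419.2), Devonian (419.2–358.9), Carboniferous (358.9–298.9).
That is 3 complete periods.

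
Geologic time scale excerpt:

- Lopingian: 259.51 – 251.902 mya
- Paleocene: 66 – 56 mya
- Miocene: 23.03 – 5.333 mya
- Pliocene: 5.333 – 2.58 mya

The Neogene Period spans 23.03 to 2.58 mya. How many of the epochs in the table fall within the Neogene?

Epochs inside 23.03–2.58 Ma: Miocene, Pliocene — 2 in total.

2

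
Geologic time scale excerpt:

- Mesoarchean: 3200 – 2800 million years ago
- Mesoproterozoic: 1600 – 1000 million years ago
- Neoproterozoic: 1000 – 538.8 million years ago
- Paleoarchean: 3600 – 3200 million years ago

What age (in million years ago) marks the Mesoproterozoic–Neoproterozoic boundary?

The Mesoproterozoic ends and the Neoproterozoic begins at 1000 million years ago.

1000 million years ago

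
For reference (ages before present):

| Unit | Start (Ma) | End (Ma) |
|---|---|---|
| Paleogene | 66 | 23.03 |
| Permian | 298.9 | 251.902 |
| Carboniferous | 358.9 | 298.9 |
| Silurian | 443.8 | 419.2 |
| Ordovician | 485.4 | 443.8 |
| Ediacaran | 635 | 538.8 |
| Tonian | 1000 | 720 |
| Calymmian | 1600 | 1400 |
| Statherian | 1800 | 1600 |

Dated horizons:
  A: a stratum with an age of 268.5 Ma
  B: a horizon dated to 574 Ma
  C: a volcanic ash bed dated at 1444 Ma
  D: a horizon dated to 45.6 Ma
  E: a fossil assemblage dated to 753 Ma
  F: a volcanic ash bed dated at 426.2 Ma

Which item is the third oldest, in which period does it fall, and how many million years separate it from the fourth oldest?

Sorted oldest-first by Ma: C (1444), E (753), B (574), F (426.2), A (268.5), D (45.6).
The third oldest is B at 574 Ma, which lies in 635–538.8 Ma: the Ediacaran.
The fourth oldest is F at 426.2 Ma; separation = |574 − 426.2| = 147.8 Myr.

B, in the Ediacaran; 147.8 million years to F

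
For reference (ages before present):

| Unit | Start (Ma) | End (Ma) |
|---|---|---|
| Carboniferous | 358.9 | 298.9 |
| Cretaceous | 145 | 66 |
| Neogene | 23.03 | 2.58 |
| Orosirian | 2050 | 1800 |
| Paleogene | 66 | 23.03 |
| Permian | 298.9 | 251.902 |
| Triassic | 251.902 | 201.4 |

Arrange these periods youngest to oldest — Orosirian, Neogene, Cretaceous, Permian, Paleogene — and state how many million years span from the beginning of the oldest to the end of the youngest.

From the excerpt: Orosirian 2050–1800; Neogene 23.03–2.58; Cretaceous 145–66; Permian 298.9–251.902; Paleogene 66–23.03 (Ma).
Larger Ma is earlier, so the oldest is Orosirian and the youngest is Neogene; youngest to oldest: Neogene, Paleogene, Cretaceous, Permian, Orosirian.
Oldest start 2050 minus youngest end 2.58 gives 2047.42 Myr overall.

Neogene → Paleogene → Cretaceous → Permian → Orosirian; total span 2047.42 Myr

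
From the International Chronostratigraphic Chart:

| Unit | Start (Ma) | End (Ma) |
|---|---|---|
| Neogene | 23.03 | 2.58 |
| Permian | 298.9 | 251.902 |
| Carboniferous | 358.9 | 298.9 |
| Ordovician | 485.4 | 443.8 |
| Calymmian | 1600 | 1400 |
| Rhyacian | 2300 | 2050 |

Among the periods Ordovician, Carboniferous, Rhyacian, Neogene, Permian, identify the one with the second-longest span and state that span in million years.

Durations: Ordovician 41.6; Carboniferous 60; Rhyacian 250; Neogene 20.45; Permian 46.998 Myr.
Sorted longest-first: Rhyacian (250), Carboniferous (60), Permian (46.998), Ordovician (41.6), Neogene (20.45).
The second longest is Carboniferous at 60 Myr.

Carboniferous, 60 million years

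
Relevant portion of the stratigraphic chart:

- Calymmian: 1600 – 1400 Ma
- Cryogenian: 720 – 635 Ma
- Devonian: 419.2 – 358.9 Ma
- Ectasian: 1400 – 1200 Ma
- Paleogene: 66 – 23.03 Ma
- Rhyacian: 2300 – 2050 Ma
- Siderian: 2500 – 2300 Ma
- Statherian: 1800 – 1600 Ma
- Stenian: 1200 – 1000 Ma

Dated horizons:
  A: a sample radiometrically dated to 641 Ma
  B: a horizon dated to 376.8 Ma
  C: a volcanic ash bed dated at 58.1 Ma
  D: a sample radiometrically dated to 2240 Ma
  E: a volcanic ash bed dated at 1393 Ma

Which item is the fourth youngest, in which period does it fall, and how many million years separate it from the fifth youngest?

E, in the Ectasian; 847 million years to D

Sorted youngest-first by Ma: C (58.1), B (376.8), A (641), E (1393), D (2240).
The fourth youngest is E at 1393 Ma, which lies in 1400–1200 Ma: the Ectasian.
The fifth youngest is D at 2240 Ma; separation = |1393 − 2240| = 847 Myr.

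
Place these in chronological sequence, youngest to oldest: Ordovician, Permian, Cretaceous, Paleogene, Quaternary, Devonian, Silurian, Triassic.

Quaternary, then Paleogene, then Cretaceous, then Triassic, then Permian, then Devonian, then Silurian, then Ordovician

Group by era (each group listed oldest first) — Paleozoic: Ordovician, Silurian, Devonian, Permian; Mesozoic: Triassic, Cretaceous; Cenozoic: Paleogene, Quaternary. The eras run Paleozoic → Mesozoic → Cenozoic. Concatenating the groups in that era order and then reversing gives youngest to oldest.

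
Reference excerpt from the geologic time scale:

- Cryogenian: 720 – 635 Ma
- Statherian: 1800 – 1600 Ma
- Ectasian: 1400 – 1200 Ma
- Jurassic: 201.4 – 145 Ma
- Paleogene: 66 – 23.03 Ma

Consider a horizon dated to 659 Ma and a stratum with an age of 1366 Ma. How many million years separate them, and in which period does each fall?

707 million years apart; the first in the Cryogenian, the second in the Ectasian

Elapsed time: 1366 − 659 = 707 Myr.
659 Ma lies within 720–635 Ma: Cryogenian.
1366 Ma lies within 1400–1200 Ma: Ectasian.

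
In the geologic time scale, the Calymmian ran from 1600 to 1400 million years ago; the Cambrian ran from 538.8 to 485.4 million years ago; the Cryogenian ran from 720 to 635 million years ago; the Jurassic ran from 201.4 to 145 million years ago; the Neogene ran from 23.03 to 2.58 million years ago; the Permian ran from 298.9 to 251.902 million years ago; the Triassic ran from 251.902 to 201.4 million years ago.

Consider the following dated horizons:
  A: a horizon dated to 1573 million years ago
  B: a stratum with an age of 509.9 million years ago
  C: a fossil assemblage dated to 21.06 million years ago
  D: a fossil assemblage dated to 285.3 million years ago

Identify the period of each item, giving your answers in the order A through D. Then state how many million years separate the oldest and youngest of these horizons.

A — Calymmian; B — Cambrian; C — Neogene; D — Permian; span 1551.94 million years

Match each age against the start–end ranges in the excerpt: A = 1573 Ma → Calymmian (1600–1400); B = 509.9 Ma → Cambrian (538.8–485.4); C = 21.06 Ma → Neogene (23.03–2.58); D = 285.3 Ma → Permian (298.9–251.902).
The largest age is 1573 Ma and the smallest is 21.06 Ma; their difference is 1551.94 Myr.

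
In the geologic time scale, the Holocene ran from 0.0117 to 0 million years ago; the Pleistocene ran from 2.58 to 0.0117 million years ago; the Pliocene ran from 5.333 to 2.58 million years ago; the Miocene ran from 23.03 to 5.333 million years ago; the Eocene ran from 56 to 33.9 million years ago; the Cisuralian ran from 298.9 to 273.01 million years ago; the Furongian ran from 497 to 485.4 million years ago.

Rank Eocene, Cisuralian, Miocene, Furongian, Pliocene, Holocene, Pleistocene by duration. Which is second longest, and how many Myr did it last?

Eocene, 22.1 million years

Start − end for each: Eocene 56 − 33.9 = 22.1; Cisuralian 298.9 − 273.01 = 25.89; Miocene 23.03 − 5.333 = 17.697; Furongian 497 − 485.4 = 11.6; Pliocene 5.333 − 2.58 = 2.753; Holocene 0.0117 − 0 = 0.0117; Pleistocene 2.58 − 0.0117 = 2.5683.
Ranking these from longest: Cisuralian > Eocene > Miocene > Furongian > Pliocene > Pleistocene > Holocene.
Position 2 in that ranking is Eocene, which lasted 22.1 Myr.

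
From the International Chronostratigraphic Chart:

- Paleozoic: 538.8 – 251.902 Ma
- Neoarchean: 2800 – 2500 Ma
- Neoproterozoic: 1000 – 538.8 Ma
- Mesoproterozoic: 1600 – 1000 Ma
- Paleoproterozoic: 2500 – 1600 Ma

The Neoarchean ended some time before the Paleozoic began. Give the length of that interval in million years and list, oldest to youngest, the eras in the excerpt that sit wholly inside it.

The Neoarchean closes at 2500 Ma and the Paleozoic opens at 538.8 Ma, so the interval is 2500 − 538.8 = 1961.2 Myr.
An era fits inside if it starts at or after 2500 Ma and ends at or before 538.8 Ma; oldest first that gives Paleoproterozoic, Mesoproterozoic, Neoproterozoic.

1961.2 million years; Paleoproterozoic, Mesoproterozoic, Neoproterozoic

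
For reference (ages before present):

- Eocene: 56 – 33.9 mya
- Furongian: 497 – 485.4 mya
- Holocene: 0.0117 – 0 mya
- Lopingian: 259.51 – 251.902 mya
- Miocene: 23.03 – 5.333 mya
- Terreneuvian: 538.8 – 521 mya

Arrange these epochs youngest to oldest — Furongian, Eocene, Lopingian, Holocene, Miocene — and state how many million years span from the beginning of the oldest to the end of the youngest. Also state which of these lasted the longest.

Holocene, Miocene, Eocene, Lopingian, Furongian; total span 497 Myr; longest is Eocene

From the excerpt: Furongian 497–485.4; Eocene 56–33.9; Lopingian 259.51–251.902; Holocene 0.0117–0; Miocene 23.03–5.333 (Ma).
Larger Ma is earlier, so the oldest is Furongian and the youngest is Holocene; youngest to oldest: Holocene, Miocene, Eocene, Lopingian, Furongian.
Oldest start 497 minus youngest end 0 gives 497 Myr overall.
Individual lengths (start − end): Holocene 0.0117; Eocene 22.1; Furongian 11.6; Lopingian 7.608; Miocene 17.697. The largest is Eocene at 22.1 Myr.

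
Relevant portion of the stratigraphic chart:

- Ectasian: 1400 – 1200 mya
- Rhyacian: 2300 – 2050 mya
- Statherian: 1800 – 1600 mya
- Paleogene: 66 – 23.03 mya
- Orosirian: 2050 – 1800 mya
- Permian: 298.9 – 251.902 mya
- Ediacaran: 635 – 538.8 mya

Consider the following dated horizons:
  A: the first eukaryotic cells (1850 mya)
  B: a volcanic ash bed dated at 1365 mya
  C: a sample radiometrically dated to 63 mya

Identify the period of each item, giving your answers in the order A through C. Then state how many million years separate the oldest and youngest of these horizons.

Match each age against the start–end ranges in the excerpt: A = 1850 Ma → Orosirian (2050–1800); B = 1365 Ma → Ectasian (1400–1200); C = 63 Ma → Paleogene (66–23.03).
The largest age is 1850 Ma and the smallest is 63 Ma; their difference is 1787 Myr.

A — Orosirian; B — Ectasian; C — Paleogene; span 1787 million years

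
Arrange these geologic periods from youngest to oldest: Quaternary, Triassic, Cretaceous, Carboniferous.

Quaternary → Cretaceous → Triassic → Carboniferous

Group by era (each group listed oldest first) — Paleozoic: Carboniferous; Mesozoic: Triassic, Cretaceous; Cenozoic: Quaternary. The eras run Paleozoic → Mesozoic → Cenozoic. Concatenating the groups in that era order and then reversing gives youngest to oldest.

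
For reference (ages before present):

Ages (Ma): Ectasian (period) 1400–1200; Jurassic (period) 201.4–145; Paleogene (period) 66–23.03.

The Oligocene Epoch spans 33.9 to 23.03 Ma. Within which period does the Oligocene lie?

Paleogene

The Oligocene (33.9–23.03 Ma) lies entirely within 66–23.03 Ma, the Paleogene Period.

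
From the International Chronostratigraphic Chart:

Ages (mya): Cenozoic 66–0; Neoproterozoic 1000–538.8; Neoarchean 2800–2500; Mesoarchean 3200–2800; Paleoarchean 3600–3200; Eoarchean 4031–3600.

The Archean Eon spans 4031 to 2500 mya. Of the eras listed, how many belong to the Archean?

Eras inside 4031–2500 Ma: Eoarchean, Paleoarchean, Mesoarchean, Neoarchean — 4 in total.

4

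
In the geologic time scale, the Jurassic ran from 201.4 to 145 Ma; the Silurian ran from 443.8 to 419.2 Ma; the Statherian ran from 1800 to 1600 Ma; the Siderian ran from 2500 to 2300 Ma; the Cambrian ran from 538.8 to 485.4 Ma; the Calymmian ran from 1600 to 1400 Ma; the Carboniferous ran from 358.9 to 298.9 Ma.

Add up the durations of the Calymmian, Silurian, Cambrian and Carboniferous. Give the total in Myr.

338 million years

Each duration: Calymmian = 200; Silurian = 24.6; Cambrian = 53.4; Carboniferous = 60.
Sum: 200 + 24.6 + 53.4 + 60 = 338 Myr.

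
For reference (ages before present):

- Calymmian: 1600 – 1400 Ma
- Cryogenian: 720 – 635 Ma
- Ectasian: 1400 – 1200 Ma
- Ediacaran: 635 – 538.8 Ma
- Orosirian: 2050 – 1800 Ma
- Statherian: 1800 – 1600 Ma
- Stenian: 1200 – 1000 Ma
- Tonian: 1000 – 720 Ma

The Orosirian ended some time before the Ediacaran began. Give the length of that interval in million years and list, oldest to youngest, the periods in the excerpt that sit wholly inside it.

End of Orosirian = 1800 Ma; start of Ediacaran = 635 Ma.
Gap = 1800 − 635 = 1165 Myr.
Periods wholly inside 1800–635 Ma: Statherian (1800–1600), Calymmian (1600–1400), Ectasian (1400–1200), Stenian (1200–1000), Tonian (1000–720), Cryogenian (720–635).

1165 million years; Statherian, Calymmian, Ectasian, Stenian, Tonian, Cryogenian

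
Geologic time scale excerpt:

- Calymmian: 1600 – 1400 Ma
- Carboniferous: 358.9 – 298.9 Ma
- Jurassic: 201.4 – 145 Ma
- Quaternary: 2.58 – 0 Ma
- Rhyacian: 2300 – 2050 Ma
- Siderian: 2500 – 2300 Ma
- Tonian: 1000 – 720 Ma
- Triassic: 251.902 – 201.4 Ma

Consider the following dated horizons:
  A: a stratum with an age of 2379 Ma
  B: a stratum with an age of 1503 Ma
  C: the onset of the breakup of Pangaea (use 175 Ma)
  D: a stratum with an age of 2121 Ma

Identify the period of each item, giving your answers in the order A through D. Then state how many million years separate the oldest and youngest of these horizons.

A: 2379 Ma lies in 2500–2300 Ma, so Siderian.
B: 1503 Ma lies in 1600–1400 Ma, so Calymmian.
C: 175 Ma lies in 201.4–145 Ma, so Jurassic.
D: 2121 Ma lies in 2300–2050 Ma, so Rhyacian.
Oldest = 2379 Ma, youngest = 175 Ma → span 2204 Myr.

A — Siderian; B — Calymmian; C — Jurassic; D — Rhyacian; span 2204 million years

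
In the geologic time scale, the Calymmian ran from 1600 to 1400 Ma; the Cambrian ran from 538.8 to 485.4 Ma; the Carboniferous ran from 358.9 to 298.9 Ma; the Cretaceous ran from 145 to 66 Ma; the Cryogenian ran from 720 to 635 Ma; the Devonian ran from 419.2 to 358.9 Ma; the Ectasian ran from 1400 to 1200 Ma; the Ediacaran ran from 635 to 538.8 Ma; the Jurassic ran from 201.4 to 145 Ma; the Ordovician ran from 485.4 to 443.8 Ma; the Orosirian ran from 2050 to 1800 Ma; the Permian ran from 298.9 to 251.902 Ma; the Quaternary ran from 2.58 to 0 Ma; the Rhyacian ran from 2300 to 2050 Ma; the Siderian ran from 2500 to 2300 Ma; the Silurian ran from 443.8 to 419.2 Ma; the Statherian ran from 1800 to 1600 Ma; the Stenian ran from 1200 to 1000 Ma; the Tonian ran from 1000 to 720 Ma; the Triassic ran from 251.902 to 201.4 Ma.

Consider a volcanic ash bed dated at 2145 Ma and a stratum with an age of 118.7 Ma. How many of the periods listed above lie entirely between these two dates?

16

The older date is 2145 Ma and the younger is 118.7 Ma.
Periods with start < 2145 and end > 118.7 Ma: Orosirian (2050–1800), Statherian (1800–1600), Calymmian (1600–1400), Ectasian (1400–1200), Stenian (1200–1000), Tonian (1000–720), Cryogenian (720–635), Ediacaran (635–538.8), Cambrian (538.8–485.4), Ordovician (485.4–443.8), Silurian (443.8–419.2), Devonian (419.2–358.9), Carboniferous (358.9–298.9), Permian (298.9–251.902), Triassic (251.902–201.4), Jurassic (201.4–145).
That is 16 complete periods.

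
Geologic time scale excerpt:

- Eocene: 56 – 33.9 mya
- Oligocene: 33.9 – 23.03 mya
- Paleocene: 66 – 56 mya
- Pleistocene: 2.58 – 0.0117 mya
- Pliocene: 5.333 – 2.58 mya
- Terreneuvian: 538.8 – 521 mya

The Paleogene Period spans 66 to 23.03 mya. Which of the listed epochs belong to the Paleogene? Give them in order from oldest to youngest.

Epochs with both bounds inside 66–23.03 Ma: Paleocene (66–56), Eocene (56–33.9), Oligocene (33.9–23.03).

Paleocene, Eocene, Oligocene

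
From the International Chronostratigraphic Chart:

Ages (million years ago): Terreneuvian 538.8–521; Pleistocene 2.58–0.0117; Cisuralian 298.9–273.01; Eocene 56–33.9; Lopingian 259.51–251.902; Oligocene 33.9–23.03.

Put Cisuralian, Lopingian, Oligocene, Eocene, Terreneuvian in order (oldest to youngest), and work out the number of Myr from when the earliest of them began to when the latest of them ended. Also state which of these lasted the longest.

Terreneuvian → Cisuralian → Lopingian → Eocene → Oligocene; total span 515.77 Myr; longest is Cisuralian

From the excerpt: Cisuralian 298.9–273.01; Lopingian 259.51–251.902; Oligocene 33.9–23.03; Eocene 56–33.9; Terreneuvian 538.8–521 (Ma).
Larger Ma is earlier, so the oldest is Terreneuvian and the youngest is Oligocene; oldest to youngest: Terreneuvian, Cisuralian, Lopingian, Eocene, Oligocene.
Oldest start 538.8 minus youngest end 23.03 gives 515.77 Myr overall.
Individual lengths (start − end): Cisuralian 25.89; Terreneuvian 17.8; Oligocene 10.87; Lopingian 7.608; Eocene 22.1. The largest is Cisuralian at 25.89 Myr.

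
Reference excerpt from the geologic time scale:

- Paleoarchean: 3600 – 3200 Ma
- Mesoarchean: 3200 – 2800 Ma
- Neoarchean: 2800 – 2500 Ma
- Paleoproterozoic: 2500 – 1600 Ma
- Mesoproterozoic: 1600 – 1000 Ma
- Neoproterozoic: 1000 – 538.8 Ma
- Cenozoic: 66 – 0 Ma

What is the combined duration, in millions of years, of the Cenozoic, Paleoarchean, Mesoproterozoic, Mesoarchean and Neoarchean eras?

1766 million years

Each duration: Cenozoic = 66; Paleoarchean = 400; Mesoproterozoic = 600; Mesoarchean = 400; Neoarchean = 300.
Sum: 66 + 400 + 600 + 400 + 300 = 1766 Myr.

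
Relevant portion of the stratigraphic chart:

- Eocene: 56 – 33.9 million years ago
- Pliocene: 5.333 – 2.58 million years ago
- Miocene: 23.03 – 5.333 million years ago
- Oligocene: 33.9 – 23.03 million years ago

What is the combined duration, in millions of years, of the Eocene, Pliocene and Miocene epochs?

42.55 million years

Each duration: Eocene = 22.1; Pliocene = 2.753; Miocene = 17.697.
Sum: 22.1 + 2.753 + 17.697 = 42.55 Myr.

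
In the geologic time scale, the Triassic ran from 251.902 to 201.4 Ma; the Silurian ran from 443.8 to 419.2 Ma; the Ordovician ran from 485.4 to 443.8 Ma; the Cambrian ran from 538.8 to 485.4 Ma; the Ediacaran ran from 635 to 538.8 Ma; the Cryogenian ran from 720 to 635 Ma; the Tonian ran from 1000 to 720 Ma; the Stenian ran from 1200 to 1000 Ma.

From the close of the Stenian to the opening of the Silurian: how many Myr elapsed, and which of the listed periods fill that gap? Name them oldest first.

The Stenian closes at 1000 Ma and the Silurian opens at 443.8 Ma, so the interval is 1000 − 443.8 = 556.2 Myr.
A period fits inside if it starts at or after 1000 Ma and ends at or before 443.8 Ma; oldest first that gives Tonian, Cryogenian, Ediacaran, Cambrian, Ordovician.

556.2 million years; Tonian, Cryogenian, Ediacaran, Cambrian, Ordovician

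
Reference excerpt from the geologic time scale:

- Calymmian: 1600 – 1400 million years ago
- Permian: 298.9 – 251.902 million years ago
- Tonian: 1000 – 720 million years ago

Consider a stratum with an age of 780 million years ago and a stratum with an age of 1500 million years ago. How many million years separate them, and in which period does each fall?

720 million years apart; the first in the Tonian, the second in the Calymmian

Elapsed time: 1500 − 780 = 720 Myr.
780 Ma lies within 1000–720 Ma: Tonian.
1500 Ma lies within 1600–1400 Ma: Calymmian.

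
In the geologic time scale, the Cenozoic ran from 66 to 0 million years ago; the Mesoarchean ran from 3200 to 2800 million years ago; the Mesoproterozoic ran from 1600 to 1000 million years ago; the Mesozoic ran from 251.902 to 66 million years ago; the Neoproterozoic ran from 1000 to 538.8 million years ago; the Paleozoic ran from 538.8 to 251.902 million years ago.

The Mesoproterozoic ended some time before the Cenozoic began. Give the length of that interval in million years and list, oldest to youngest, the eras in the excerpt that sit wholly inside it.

934 million years; Neoproterozoic, Paleozoic, Mesozoic

The Mesoproterozoic closes at 1000 Ma and the Cenozoic opens at 66 Ma, so the interval is 1000 − 66 = 934 Myr.
An era fits inside if it starts at or after 1000 Ma and ends at or before 66 Ma; oldest first that gives Neoproterozoic, Paleozoic, Mesozoic.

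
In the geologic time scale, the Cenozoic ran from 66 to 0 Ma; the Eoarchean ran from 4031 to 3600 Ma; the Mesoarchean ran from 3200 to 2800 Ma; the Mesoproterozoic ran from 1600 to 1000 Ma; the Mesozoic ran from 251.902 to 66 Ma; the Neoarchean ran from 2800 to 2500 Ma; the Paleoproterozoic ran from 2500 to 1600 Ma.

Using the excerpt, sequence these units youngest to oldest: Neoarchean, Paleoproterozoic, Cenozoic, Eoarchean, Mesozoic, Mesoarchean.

Sorting by start age (ascending Ma, since larger Ma = older): Cenozoic start 66, Mesozoic start 251.902, Paleoproterozoic start 2500, Neoarchean start 2800, Mesoarchean start 3200, Eoarchean start 4031.

Cenozoic, Mesozoic, Paleoproterozoic, Neoarchean, Mesoarchean, Eoarchean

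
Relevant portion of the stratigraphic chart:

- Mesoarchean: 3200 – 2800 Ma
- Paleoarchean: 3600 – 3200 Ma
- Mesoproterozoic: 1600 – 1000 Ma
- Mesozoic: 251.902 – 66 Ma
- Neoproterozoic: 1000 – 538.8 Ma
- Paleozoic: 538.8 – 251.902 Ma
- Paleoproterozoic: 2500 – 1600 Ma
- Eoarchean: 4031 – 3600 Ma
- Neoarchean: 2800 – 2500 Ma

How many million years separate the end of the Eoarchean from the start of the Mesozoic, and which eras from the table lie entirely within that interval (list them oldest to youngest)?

The Eoarchean closes at 3600 Ma and the Mesozoic opens at 251.902 Ma, so the interval is 3600 − 251.902 = 3348.098 Myr.
An era fits inside if it starts at or after 3600 Ma and ends at or before 251.902 Ma; oldest first that gives Paleoarchean, Mesoarchean, Neoarchean, Paleoproterozoic, Mesoproterozoic, Neoproterozoic, Paleozoic.

3348.098 million years; Paleoarchean, Mesoarchean, Neoarchean, Paleoproterozoic, Mesoproterozoic, Neoproterozoic, Paleozoic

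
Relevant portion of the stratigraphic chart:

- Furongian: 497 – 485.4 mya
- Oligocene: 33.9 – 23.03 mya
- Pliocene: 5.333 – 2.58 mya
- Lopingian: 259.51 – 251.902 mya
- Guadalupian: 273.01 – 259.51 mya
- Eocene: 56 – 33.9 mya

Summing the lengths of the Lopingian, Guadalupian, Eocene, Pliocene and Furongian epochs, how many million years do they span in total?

57.561 million years

Duration is start − end for each: (259.51 − 251.902) + (273.01 − 259.51) + (56 − 33.9) + (5.333 − 2.58) + (497 − 485.4).
That is 7.608 + 13.5 + 22.1 + 2.753 + 11.6, which totals 57.561 million years.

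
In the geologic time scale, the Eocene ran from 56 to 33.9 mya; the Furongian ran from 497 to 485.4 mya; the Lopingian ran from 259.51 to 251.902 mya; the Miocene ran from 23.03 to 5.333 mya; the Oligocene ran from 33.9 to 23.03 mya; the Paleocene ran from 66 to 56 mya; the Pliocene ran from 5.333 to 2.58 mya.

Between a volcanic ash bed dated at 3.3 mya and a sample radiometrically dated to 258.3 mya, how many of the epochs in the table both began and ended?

258.3 Ma sits inside the Lopingian (259.51–251.902) and 3.3 Ma inside the Pliocene (5.333–2.58); neither of those is wholly between the two dates.
The listed epochs lying completely between them are Paleocene, Eocene, Oligocene, Miocene — 4 in all.

4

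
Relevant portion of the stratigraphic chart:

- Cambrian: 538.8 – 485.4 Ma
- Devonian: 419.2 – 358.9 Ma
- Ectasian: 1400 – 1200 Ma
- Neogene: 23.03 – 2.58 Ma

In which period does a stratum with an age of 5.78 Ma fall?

Neogene

5.78 Ma lies between 23.03 and 2.58 Ma, so it falls in the Neogene.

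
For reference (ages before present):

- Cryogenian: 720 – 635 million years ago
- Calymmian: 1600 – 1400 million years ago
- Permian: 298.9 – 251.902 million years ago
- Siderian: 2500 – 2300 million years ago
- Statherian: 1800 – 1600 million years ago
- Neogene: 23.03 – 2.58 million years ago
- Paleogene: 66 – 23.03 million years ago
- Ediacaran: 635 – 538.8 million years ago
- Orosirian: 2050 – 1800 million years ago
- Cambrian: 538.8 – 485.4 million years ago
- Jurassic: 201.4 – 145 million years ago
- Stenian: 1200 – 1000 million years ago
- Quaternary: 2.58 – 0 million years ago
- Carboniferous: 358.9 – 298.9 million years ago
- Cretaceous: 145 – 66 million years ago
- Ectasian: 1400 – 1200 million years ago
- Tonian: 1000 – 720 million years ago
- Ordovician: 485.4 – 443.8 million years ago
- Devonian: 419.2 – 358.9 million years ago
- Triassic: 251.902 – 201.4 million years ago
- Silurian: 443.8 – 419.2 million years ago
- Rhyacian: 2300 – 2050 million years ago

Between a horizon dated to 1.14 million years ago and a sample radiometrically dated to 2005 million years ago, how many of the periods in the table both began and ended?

2005 Ma sits inside the Orosirian (2050–1800) and 1.14 Ma inside the Quaternary (2.58–0); neither of those is wholly between the two dates.
The listed periods lying completely between them are Statherian, Calymmian, Ectasian, Stenian, Tonian, Cryogenian, Ediacaran, Cambrian, Ordovician, Silurian, Devonian, Carboniferous, Permian, Triassic, Jurassic, Cretaceous, Paleogene, Neogene — 18 in all.

18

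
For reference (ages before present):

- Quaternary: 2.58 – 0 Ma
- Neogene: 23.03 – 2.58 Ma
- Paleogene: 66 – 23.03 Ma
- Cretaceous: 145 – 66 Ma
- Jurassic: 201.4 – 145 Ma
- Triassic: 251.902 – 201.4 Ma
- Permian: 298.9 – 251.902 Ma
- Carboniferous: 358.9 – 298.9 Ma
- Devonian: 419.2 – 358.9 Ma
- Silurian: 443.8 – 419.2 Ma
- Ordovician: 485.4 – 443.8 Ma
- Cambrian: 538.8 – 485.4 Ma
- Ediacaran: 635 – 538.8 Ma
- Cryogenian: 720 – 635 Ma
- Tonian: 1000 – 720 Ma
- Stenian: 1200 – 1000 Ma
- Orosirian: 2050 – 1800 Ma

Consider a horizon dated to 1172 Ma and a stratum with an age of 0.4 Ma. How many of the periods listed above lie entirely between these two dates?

The older date is 1172 Ma and the younger is 0.4 Ma.
Periods with start < 1172 and end > 0.4 Ma: Tonian (1000–720), Cryogenian (720–635), Ediacaran (635–538.8), Cambrian (538.8–485.4), Ordovician (485.4–443.8), Silurian (443.8–419.2), Devonian (419.2–358.9), Carboniferous (358.9–298.9), Permian (298.9–251.902), Triassic (251.902–201.4), Jurassic (201.4–145), Cretaceous (145–66), Paleogene (66–23.03), Neogene (23.03–2.58).
That is 14 complete periods.

14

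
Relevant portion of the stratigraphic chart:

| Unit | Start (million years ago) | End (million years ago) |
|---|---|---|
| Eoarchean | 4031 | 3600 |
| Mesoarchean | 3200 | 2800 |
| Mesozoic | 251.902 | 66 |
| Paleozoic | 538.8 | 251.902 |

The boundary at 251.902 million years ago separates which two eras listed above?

The Paleozoic ends at 251.902 million years ago and the Mesozoic begins at 251.902 million years ago, so they share that boundary.

Paleozoic and Mesozoic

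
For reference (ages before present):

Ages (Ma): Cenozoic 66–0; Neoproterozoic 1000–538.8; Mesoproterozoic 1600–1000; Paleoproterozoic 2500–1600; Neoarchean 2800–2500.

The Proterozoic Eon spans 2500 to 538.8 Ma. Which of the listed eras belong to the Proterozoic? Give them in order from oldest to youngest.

Eras with both bounds inside 2500–538.8 Ma: Paleoproterozoic (2500–1600), Mesoproterozoic (1600–1000), Neoproterozoic (1000–538.8).

Paleoproterozoic, Mesoproterozoic, Neoproterozoic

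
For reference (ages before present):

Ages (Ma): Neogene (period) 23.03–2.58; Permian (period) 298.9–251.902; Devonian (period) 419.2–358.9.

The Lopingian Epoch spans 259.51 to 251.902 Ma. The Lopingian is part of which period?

Permian

The Lopingian (259.51–251.902 Ma) lies entirely within 298.9–251.902 Ma, the Permian Period.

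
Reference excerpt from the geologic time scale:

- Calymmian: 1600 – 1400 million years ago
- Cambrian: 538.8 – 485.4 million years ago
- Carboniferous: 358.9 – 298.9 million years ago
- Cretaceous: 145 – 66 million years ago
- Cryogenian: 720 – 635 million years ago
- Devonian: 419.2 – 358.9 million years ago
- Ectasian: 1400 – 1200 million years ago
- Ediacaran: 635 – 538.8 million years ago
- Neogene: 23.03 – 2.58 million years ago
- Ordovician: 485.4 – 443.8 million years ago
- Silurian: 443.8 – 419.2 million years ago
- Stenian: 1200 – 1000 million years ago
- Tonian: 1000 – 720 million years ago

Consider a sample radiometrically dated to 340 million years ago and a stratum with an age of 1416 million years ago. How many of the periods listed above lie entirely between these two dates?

The older date is 1416 Ma and the younger is 340 Ma.
Periods with start < 1416 and end > 340 Ma: Ectasian (1400–1200), Stenian (1200–1000), Tonian (1000–720), Cryogenian (720–635), Ediacaran (635–538.8), Cambrian (538.8–485.4), Ordovician (485.4–443.8), Silurian (443.8–419.2), Devonian (419.2–358.9).
That is 9 complete periods.

9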